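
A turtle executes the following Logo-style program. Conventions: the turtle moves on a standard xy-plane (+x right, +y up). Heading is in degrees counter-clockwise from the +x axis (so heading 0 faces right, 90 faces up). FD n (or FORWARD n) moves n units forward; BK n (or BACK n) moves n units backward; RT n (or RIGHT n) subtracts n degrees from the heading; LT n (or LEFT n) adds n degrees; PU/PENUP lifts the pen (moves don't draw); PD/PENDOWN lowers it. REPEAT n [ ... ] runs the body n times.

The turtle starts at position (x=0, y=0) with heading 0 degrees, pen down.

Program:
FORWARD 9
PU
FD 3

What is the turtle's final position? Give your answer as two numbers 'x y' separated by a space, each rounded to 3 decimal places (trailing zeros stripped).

Executing turtle program step by step:
Start: pos=(0,0), heading=0, pen down
FD 9: (0,0) -> (9,0) [heading=0, draw]
PU: pen up
FD 3: (9,0) -> (12,0) [heading=0, move]
Final: pos=(12,0), heading=0, 1 segment(s) drawn

Answer: 12 0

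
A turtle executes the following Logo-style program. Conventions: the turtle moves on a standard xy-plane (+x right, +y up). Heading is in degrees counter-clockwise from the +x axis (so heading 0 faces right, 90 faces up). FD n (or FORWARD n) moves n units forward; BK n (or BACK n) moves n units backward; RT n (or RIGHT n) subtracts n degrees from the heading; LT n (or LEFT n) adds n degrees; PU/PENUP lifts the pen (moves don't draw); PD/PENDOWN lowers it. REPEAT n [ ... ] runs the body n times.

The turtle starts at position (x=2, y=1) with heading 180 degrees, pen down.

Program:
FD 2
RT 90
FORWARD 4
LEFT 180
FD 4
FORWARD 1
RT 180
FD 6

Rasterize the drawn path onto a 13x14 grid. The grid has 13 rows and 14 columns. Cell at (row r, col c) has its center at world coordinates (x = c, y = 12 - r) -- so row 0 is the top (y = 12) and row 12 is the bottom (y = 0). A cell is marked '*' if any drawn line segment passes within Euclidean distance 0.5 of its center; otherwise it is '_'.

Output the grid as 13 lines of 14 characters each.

Answer: ______________
______________
______________
______________
______________
______________
*_____________
*_____________
*_____________
*_____________
*_____________
***___________
*_____________

Derivation:
Segment 0: (2,1) -> (0,1)
Segment 1: (0,1) -> (0,5)
Segment 2: (0,5) -> (-0,1)
Segment 3: (-0,1) -> (-0,0)
Segment 4: (-0,0) -> (-0,6)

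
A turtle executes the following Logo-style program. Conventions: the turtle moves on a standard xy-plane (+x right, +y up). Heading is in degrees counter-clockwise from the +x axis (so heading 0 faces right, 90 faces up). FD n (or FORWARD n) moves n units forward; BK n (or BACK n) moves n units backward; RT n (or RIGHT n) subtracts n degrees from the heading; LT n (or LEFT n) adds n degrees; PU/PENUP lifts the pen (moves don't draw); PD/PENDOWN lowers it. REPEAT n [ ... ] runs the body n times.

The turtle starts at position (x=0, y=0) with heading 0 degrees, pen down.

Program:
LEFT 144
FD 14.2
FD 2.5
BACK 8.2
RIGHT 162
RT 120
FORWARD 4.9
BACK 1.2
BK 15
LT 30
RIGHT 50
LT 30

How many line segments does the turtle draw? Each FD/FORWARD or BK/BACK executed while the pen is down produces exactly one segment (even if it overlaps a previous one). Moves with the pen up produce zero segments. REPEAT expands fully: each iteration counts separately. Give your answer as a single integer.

Executing turtle program step by step:
Start: pos=(0,0), heading=0, pen down
LT 144: heading 0 -> 144
FD 14.2: (0,0) -> (-11.488,8.347) [heading=144, draw]
FD 2.5: (-11.488,8.347) -> (-13.511,9.816) [heading=144, draw]
BK 8.2: (-13.511,9.816) -> (-6.877,4.996) [heading=144, draw]
RT 162: heading 144 -> 342
RT 120: heading 342 -> 222
FD 4.9: (-6.877,4.996) -> (-10.518,1.717) [heading=222, draw]
BK 1.2: (-10.518,1.717) -> (-9.626,2.52) [heading=222, draw]
BK 15: (-9.626,2.52) -> (1.521,12.557) [heading=222, draw]
LT 30: heading 222 -> 252
RT 50: heading 252 -> 202
LT 30: heading 202 -> 232
Final: pos=(1.521,12.557), heading=232, 6 segment(s) drawn
Segments drawn: 6

Answer: 6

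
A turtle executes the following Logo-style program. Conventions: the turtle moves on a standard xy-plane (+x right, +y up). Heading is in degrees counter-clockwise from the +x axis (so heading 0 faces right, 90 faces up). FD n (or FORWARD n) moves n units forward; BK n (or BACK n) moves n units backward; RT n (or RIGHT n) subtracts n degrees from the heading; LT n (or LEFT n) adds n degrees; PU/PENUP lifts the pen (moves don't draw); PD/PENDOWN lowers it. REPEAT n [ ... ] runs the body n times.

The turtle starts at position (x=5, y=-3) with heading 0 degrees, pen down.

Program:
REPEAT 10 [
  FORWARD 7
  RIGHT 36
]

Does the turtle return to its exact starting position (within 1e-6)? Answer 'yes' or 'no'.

Executing turtle program step by step:
Start: pos=(5,-3), heading=0, pen down
REPEAT 10 [
  -- iteration 1/10 --
  FD 7: (5,-3) -> (12,-3) [heading=0, draw]
  RT 36: heading 0 -> 324
  -- iteration 2/10 --
  FD 7: (12,-3) -> (17.663,-7.114) [heading=324, draw]
  RT 36: heading 324 -> 288
  -- iteration 3/10 --
  FD 7: (17.663,-7.114) -> (19.826,-13.772) [heading=288, draw]
  RT 36: heading 288 -> 252
  -- iteration 4/10 --
  FD 7: (19.826,-13.772) -> (17.663,-20.429) [heading=252, draw]
  RT 36: heading 252 -> 216
  -- iteration 5/10 --
  FD 7: (17.663,-20.429) -> (12,-24.544) [heading=216, draw]
  RT 36: heading 216 -> 180
  -- iteration 6/10 --
  FD 7: (12,-24.544) -> (5,-24.544) [heading=180, draw]
  RT 36: heading 180 -> 144
  -- iteration 7/10 --
  FD 7: (5,-24.544) -> (-0.663,-20.429) [heading=144, draw]
  RT 36: heading 144 -> 108
  -- iteration 8/10 --
  FD 7: (-0.663,-20.429) -> (-2.826,-13.772) [heading=108, draw]
  RT 36: heading 108 -> 72
  -- iteration 9/10 --
  FD 7: (-2.826,-13.772) -> (-0.663,-7.114) [heading=72, draw]
  RT 36: heading 72 -> 36
  -- iteration 10/10 --
  FD 7: (-0.663,-7.114) -> (5,-3) [heading=36, draw]
  RT 36: heading 36 -> 0
]
Final: pos=(5,-3), heading=0, 10 segment(s) drawn

Start position: (5, -3)
Final position: (5, -3)
Distance = 0; < 1e-6 -> CLOSED

Answer: yes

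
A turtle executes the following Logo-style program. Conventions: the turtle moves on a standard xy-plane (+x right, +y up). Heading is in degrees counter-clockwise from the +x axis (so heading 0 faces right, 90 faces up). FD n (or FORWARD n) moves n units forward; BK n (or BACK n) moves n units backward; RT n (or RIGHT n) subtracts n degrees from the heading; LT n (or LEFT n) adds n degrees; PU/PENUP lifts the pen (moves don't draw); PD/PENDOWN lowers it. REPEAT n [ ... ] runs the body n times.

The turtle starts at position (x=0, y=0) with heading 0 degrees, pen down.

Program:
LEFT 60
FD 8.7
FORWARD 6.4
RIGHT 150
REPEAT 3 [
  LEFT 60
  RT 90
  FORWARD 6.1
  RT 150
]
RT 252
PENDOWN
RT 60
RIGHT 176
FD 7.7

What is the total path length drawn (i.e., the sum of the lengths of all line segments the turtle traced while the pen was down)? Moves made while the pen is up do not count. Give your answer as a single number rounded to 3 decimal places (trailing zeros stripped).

Answer: 41.1

Derivation:
Executing turtle program step by step:
Start: pos=(0,0), heading=0, pen down
LT 60: heading 0 -> 60
FD 8.7: (0,0) -> (4.35,7.534) [heading=60, draw]
FD 6.4: (4.35,7.534) -> (7.55,13.077) [heading=60, draw]
RT 150: heading 60 -> 270
REPEAT 3 [
  -- iteration 1/3 --
  LT 60: heading 270 -> 330
  RT 90: heading 330 -> 240
  FD 6.1: (7.55,13.077) -> (4.5,7.794) [heading=240, draw]
  RT 150: heading 240 -> 90
  -- iteration 2/3 --
  LT 60: heading 90 -> 150
  RT 90: heading 150 -> 60
  FD 6.1: (4.5,7.794) -> (7.55,13.077) [heading=60, draw]
  RT 150: heading 60 -> 270
  -- iteration 3/3 --
  LT 60: heading 270 -> 330
  RT 90: heading 330 -> 240
  FD 6.1: (7.55,13.077) -> (4.5,7.794) [heading=240, draw]
  RT 150: heading 240 -> 90
]
RT 252: heading 90 -> 198
PD: pen down
RT 60: heading 198 -> 138
RT 176: heading 138 -> 322
FD 7.7: (4.5,7.794) -> (10.568,3.054) [heading=322, draw]
Final: pos=(10.568,3.054), heading=322, 6 segment(s) drawn

Segment lengths:
  seg 1: (0,0) -> (4.35,7.534), length = 8.7
  seg 2: (4.35,7.534) -> (7.55,13.077), length = 6.4
  seg 3: (7.55,13.077) -> (4.5,7.794), length = 6.1
  seg 4: (4.5,7.794) -> (7.55,13.077), length = 6.1
  seg 5: (7.55,13.077) -> (4.5,7.794), length = 6.1
  seg 6: (4.5,7.794) -> (10.568,3.054), length = 7.7
Total = 41.1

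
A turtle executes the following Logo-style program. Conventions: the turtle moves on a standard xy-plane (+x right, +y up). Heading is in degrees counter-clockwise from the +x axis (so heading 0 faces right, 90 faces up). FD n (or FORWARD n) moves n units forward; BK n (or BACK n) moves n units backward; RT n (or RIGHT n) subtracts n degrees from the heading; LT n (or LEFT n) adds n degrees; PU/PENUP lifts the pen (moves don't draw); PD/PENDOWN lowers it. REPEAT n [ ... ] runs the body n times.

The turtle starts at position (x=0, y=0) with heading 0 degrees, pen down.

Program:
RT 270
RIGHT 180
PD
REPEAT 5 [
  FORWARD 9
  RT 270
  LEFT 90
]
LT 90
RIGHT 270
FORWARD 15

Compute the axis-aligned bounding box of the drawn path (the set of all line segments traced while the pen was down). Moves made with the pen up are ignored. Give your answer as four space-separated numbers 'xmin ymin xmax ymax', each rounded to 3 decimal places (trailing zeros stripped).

Answer: 0 -24 0 0

Derivation:
Executing turtle program step by step:
Start: pos=(0,0), heading=0, pen down
RT 270: heading 0 -> 90
RT 180: heading 90 -> 270
PD: pen down
REPEAT 5 [
  -- iteration 1/5 --
  FD 9: (0,0) -> (0,-9) [heading=270, draw]
  RT 270: heading 270 -> 0
  LT 90: heading 0 -> 90
  -- iteration 2/5 --
  FD 9: (0,-9) -> (0,0) [heading=90, draw]
  RT 270: heading 90 -> 180
  LT 90: heading 180 -> 270
  -- iteration 3/5 --
  FD 9: (0,0) -> (0,-9) [heading=270, draw]
  RT 270: heading 270 -> 0
  LT 90: heading 0 -> 90
  -- iteration 4/5 --
  FD 9: (0,-9) -> (0,0) [heading=90, draw]
  RT 270: heading 90 -> 180
  LT 90: heading 180 -> 270
  -- iteration 5/5 --
  FD 9: (0,0) -> (0,-9) [heading=270, draw]
  RT 270: heading 270 -> 0
  LT 90: heading 0 -> 90
]
LT 90: heading 90 -> 180
RT 270: heading 180 -> 270
FD 15: (0,-9) -> (0,-24) [heading=270, draw]
Final: pos=(0,-24), heading=270, 6 segment(s) drawn

Segment endpoints: x in {0, 0, 0, 0, 0, 0, 0}, y in {-24, -9, 0}
xmin=0, ymin=-24, xmax=0, ymax=0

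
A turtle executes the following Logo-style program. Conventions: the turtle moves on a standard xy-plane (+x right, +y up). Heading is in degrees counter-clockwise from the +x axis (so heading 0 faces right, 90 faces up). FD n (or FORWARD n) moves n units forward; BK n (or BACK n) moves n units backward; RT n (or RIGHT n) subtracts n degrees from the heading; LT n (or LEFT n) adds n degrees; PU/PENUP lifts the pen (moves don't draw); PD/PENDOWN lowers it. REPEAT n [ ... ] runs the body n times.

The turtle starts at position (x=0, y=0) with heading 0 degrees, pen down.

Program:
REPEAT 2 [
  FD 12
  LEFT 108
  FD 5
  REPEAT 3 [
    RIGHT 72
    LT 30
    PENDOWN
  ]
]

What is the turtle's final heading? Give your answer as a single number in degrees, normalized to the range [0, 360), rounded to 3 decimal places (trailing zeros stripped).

Answer: 324

Derivation:
Executing turtle program step by step:
Start: pos=(0,0), heading=0, pen down
REPEAT 2 [
  -- iteration 1/2 --
  FD 12: (0,0) -> (12,0) [heading=0, draw]
  LT 108: heading 0 -> 108
  FD 5: (12,0) -> (10.455,4.755) [heading=108, draw]
  REPEAT 3 [
    -- iteration 1/3 --
    RT 72: heading 108 -> 36
    LT 30: heading 36 -> 66
    PD: pen down
    -- iteration 2/3 --
    RT 72: heading 66 -> 354
    LT 30: heading 354 -> 24
    PD: pen down
    -- iteration 3/3 --
    RT 72: heading 24 -> 312
    LT 30: heading 312 -> 342
    PD: pen down
  ]
  -- iteration 2/2 --
  FD 12: (10.455,4.755) -> (21.868,1.047) [heading=342, draw]
  LT 108: heading 342 -> 90
  FD 5: (21.868,1.047) -> (21.868,6.047) [heading=90, draw]
  REPEAT 3 [
    -- iteration 1/3 --
    RT 72: heading 90 -> 18
    LT 30: heading 18 -> 48
    PD: pen down
    -- iteration 2/3 --
    RT 72: heading 48 -> 336
    LT 30: heading 336 -> 6
    PD: pen down
    -- iteration 3/3 --
    RT 72: heading 6 -> 294
    LT 30: heading 294 -> 324
    PD: pen down
  ]
]
Final: pos=(21.868,6.047), heading=324, 4 segment(s) drawn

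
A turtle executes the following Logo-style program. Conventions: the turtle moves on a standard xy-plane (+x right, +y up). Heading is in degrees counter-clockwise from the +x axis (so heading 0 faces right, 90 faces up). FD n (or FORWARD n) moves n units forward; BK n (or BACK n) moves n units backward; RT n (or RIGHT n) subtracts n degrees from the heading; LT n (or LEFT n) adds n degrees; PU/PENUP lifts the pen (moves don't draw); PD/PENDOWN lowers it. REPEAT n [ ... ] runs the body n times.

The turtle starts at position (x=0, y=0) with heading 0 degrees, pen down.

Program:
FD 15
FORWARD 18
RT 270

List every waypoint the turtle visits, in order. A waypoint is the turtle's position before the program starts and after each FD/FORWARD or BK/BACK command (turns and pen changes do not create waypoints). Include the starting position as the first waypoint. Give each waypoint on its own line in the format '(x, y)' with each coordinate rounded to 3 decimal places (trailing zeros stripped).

Executing turtle program step by step:
Start: pos=(0,0), heading=0, pen down
FD 15: (0,0) -> (15,0) [heading=0, draw]
FD 18: (15,0) -> (33,0) [heading=0, draw]
RT 270: heading 0 -> 90
Final: pos=(33,0), heading=90, 2 segment(s) drawn
Waypoints (3 total):
(0, 0)
(15, 0)
(33, 0)

Answer: (0, 0)
(15, 0)
(33, 0)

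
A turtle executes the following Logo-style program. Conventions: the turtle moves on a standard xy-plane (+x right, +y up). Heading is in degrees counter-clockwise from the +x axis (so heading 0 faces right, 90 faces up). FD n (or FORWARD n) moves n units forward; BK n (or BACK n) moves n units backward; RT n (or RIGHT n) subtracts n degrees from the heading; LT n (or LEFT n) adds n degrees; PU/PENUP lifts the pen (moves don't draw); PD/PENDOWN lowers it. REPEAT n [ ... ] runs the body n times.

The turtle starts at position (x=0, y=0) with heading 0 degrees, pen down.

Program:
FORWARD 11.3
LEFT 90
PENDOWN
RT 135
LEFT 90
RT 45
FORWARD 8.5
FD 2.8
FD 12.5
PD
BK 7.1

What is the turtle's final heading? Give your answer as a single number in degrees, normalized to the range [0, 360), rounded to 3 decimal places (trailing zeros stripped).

Executing turtle program step by step:
Start: pos=(0,0), heading=0, pen down
FD 11.3: (0,0) -> (11.3,0) [heading=0, draw]
LT 90: heading 0 -> 90
PD: pen down
RT 135: heading 90 -> 315
LT 90: heading 315 -> 45
RT 45: heading 45 -> 0
FD 8.5: (11.3,0) -> (19.8,0) [heading=0, draw]
FD 2.8: (19.8,0) -> (22.6,0) [heading=0, draw]
FD 12.5: (22.6,0) -> (35.1,0) [heading=0, draw]
PD: pen down
BK 7.1: (35.1,0) -> (28,0) [heading=0, draw]
Final: pos=(28,0), heading=0, 5 segment(s) drawn

Answer: 0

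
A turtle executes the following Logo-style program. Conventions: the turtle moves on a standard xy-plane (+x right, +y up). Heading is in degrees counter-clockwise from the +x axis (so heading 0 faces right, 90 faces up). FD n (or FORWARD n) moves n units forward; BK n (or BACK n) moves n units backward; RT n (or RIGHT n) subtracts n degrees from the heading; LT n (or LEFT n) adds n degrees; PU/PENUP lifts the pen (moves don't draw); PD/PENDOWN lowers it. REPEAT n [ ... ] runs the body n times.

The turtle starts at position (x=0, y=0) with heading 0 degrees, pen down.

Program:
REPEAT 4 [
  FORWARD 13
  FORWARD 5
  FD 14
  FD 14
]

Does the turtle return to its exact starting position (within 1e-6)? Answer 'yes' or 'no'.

Answer: no

Derivation:
Executing turtle program step by step:
Start: pos=(0,0), heading=0, pen down
REPEAT 4 [
  -- iteration 1/4 --
  FD 13: (0,0) -> (13,0) [heading=0, draw]
  FD 5: (13,0) -> (18,0) [heading=0, draw]
  FD 14: (18,0) -> (32,0) [heading=0, draw]
  FD 14: (32,0) -> (46,0) [heading=0, draw]
  -- iteration 2/4 --
  FD 13: (46,0) -> (59,0) [heading=0, draw]
  FD 5: (59,0) -> (64,0) [heading=0, draw]
  FD 14: (64,0) -> (78,0) [heading=0, draw]
  FD 14: (78,0) -> (92,0) [heading=0, draw]
  -- iteration 3/4 --
  FD 13: (92,0) -> (105,0) [heading=0, draw]
  FD 5: (105,0) -> (110,0) [heading=0, draw]
  FD 14: (110,0) -> (124,0) [heading=0, draw]
  FD 14: (124,0) -> (138,0) [heading=0, draw]
  -- iteration 4/4 --
  FD 13: (138,0) -> (151,0) [heading=0, draw]
  FD 5: (151,0) -> (156,0) [heading=0, draw]
  FD 14: (156,0) -> (170,0) [heading=0, draw]
  FD 14: (170,0) -> (184,0) [heading=0, draw]
]
Final: pos=(184,0), heading=0, 16 segment(s) drawn

Start position: (0, 0)
Final position: (184, 0)
Distance = 184; >= 1e-6 -> NOT closed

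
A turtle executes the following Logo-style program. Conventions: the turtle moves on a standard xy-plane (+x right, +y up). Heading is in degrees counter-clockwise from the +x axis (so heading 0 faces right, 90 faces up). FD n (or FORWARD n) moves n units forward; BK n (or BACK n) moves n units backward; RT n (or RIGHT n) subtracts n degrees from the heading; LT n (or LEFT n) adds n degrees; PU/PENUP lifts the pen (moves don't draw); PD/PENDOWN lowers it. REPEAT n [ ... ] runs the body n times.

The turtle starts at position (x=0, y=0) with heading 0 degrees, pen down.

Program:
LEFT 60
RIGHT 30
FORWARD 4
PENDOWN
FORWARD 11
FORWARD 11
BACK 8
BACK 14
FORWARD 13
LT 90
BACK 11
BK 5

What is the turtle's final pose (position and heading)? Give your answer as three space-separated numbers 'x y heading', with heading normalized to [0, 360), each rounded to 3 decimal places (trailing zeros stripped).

Answer: 22.722 -5.356 120

Derivation:
Executing turtle program step by step:
Start: pos=(0,0), heading=0, pen down
LT 60: heading 0 -> 60
RT 30: heading 60 -> 30
FD 4: (0,0) -> (3.464,2) [heading=30, draw]
PD: pen down
FD 11: (3.464,2) -> (12.99,7.5) [heading=30, draw]
FD 11: (12.99,7.5) -> (22.517,13) [heading=30, draw]
BK 8: (22.517,13) -> (15.588,9) [heading=30, draw]
BK 14: (15.588,9) -> (3.464,2) [heading=30, draw]
FD 13: (3.464,2) -> (14.722,8.5) [heading=30, draw]
LT 90: heading 30 -> 120
BK 11: (14.722,8.5) -> (20.222,-1.026) [heading=120, draw]
BK 5: (20.222,-1.026) -> (22.722,-5.356) [heading=120, draw]
Final: pos=(22.722,-5.356), heading=120, 8 segment(s) drawn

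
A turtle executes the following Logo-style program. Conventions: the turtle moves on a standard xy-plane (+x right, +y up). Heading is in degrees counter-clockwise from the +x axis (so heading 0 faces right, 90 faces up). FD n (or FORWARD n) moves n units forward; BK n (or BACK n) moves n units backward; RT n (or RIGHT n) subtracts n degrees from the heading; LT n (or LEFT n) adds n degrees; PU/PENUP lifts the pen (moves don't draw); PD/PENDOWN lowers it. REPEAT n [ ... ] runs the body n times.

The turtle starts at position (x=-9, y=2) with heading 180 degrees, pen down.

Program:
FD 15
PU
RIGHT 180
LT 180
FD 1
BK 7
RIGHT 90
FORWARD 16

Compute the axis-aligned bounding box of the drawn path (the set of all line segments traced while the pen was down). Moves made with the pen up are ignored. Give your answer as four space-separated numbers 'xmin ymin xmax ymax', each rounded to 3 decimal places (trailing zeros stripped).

Executing turtle program step by step:
Start: pos=(-9,2), heading=180, pen down
FD 15: (-9,2) -> (-24,2) [heading=180, draw]
PU: pen up
RT 180: heading 180 -> 0
LT 180: heading 0 -> 180
FD 1: (-24,2) -> (-25,2) [heading=180, move]
BK 7: (-25,2) -> (-18,2) [heading=180, move]
RT 90: heading 180 -> 90
FD 16: (-18,2) -> (-18,18) [heading=90, move]
Final: pos=(-18,18), heading=90, 1 segment(s) drawn

Segment endpoints: x in {-24, -9}, y in {2, 2}
xmin=-24, ymin=2, xmax=-9, ymax=2

Answer: -24 2 -9 2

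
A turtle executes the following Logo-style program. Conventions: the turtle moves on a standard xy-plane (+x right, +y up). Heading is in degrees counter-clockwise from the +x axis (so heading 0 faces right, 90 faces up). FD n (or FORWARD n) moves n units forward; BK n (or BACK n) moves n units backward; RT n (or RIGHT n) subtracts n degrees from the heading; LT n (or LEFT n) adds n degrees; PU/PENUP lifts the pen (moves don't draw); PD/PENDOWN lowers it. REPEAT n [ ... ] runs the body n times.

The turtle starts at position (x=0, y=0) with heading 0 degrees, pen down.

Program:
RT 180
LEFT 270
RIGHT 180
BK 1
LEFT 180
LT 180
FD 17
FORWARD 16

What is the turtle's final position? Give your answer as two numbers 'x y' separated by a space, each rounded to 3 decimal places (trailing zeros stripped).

Answer: 0 -32

Derivation:
Executing turtle program step by step:
Start: pos=(0,0), heading=0, pen down
RT 180: heading 0 -> 180
LT 270: heading 180 -> 90
RT 180: heading 90 -> 270
BK 1: (0,0) -> (0,1) [heading=270, draw]
LT 180: heading 270 -> 90
LT 180: heading 90 -> 270
FD 17: (0,1) -> (0,-16) [heading=270, draw]
FD 16: (0,-16) -> (0,-32) [heading=270, draw]
Final: pos=(0,-32), heading=270, 3 segment(s) drawn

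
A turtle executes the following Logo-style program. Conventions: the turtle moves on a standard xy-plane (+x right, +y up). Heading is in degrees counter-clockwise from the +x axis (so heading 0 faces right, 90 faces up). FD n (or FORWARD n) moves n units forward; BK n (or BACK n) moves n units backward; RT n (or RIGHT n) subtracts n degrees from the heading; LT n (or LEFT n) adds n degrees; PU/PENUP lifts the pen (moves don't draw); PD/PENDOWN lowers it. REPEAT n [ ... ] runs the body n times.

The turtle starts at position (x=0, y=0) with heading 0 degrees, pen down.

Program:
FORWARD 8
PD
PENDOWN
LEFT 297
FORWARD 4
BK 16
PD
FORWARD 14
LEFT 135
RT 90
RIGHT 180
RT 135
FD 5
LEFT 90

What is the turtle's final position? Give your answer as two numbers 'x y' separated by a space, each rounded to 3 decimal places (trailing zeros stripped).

Executing turtle program step by step:
Start: pos=(0,0), heading=0, pen down
FD 8: (0,0) -> (8,0) [heading=0, draw]
PD: pen down
PD: pen down
LT 297: heading 0 -> 297
FD 4: (8,0) -> (9.816,-3.564) [heading=297, draw]
BK 16: (9.816,-3.564) -> (2.552,10.692) [heading=297, draw]
PD: pen down
FD 14: (2.552,10.692) -> (8.908,-1.782) [heading=297, draw]
LT 135: heading 297 -> 72
RT 90: heading 72 -> 342
RT 180: heading 342 -> 162
RT 135: heading 162 -> 27
FD 5: (8.908,-1.782) -> (13.363,0.488) [heading=27, draw]
LT 90: heading 27 -> 117
Final: pos=(13.363,0.488), heading=117, 5 segment(s) drawn

Answer: 13.363 0.488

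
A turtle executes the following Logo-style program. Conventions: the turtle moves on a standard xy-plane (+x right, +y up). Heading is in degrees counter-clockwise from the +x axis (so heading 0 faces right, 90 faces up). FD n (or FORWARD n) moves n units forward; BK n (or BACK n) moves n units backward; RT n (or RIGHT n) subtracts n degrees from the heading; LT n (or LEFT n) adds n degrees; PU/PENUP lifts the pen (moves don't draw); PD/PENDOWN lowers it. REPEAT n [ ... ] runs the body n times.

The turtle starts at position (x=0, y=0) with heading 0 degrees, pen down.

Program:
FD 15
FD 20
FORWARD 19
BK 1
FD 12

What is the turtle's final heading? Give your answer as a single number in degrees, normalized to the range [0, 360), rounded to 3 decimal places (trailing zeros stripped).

Answer: 0

Derivation:
Executing turtle program step by step:
Start: pos=(0,0), heading=0, pen down
FD 15: (0,0) -> (15,0) [heading=0, draw]
FD 20: (15,0) -> (35,0) [heading=0, draw]
FD 19: (35,0) -> (54,0) [heading=0, draw]
BK 1: (54,0) -> (53,0) [heading=0, draw]
FD 12: (53,0) -> (65,0) [heading=0, draw]
Final: pos=(65,0), heading=0, 5 segment(s) drawn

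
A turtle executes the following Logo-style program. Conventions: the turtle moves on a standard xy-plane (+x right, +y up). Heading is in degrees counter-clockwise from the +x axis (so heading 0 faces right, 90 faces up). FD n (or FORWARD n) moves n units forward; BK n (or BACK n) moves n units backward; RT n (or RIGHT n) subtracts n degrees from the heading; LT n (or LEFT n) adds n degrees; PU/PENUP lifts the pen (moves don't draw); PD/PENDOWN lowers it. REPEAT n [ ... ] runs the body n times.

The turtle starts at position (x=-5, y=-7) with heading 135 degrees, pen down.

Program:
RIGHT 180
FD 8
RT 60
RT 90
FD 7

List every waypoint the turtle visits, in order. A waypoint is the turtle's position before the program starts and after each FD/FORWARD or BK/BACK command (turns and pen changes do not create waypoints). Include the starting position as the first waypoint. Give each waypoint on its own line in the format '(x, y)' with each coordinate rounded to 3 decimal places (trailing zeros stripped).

Answer: (-5, -7)
(0.657, -12.657)
(-6.105, -10.845)

Derivation:
Executing turtle program step by step:
Start: pos=(-5,-7), heading=135, pen down
RT 180: heading 135 -> 315
FD 8: (-5,-7) -> (0.657,-12.657) [heading=315, draw]
RT 60: heading 315 -> 255
RT 90: heading 255 -> 165
FD 7: (0.657,-12.657) -> (-6.105,-10.845) [heading=165, draw]
Final: pos=(-6.105,-10.845), heading=165, 2 segment(s) drawn
Waypoints (3 total):
(-5, -7)
(0.657, -12.657)
(-6.105, -10.845)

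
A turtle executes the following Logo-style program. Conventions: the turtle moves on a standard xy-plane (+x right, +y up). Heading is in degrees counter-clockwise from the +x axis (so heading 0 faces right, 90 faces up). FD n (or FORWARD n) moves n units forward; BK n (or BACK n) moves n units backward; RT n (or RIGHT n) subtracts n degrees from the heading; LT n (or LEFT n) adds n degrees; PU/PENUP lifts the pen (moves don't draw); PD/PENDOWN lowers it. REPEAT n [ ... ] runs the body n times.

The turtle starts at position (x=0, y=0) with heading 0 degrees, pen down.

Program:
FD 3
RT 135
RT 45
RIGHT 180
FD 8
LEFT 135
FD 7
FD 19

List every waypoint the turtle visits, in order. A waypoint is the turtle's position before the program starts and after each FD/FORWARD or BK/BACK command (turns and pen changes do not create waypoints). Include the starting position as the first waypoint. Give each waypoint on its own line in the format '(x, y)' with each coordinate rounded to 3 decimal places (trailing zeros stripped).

Answer: (0, 0)
(3, 0)
(11, 0)
(6.05, 4.95)
(-7.385, 18.385)

Derivation:
Executing turtle program step by step:
Start: pos=(0,0), heading=0, pen down
FD 3: (0,0) -> (3,0) [heading=0, draw]
RT 135: heading 0 -> 225
RT 45: heading 225 -> 180
RT 180: heading 180 -> 0
FD 8: (3,0) -> (11,0) [heading=0, draw]
LT 135: heading 0 -> 135
FD 7: (11,0) -> (6.05,4.95) [heading=135, draw]
FD 19: (6.05,4.95) -> (-7.385,18.385) [heading=135, draw]
Final: pos=(-7.385,18.385), heading=135, 4 segment(s) drawn
Waypoints (5 total):
(0, 0)
(3, 0)
(11, 0)
(6.05, 4.95)
(-7.385, 18.385)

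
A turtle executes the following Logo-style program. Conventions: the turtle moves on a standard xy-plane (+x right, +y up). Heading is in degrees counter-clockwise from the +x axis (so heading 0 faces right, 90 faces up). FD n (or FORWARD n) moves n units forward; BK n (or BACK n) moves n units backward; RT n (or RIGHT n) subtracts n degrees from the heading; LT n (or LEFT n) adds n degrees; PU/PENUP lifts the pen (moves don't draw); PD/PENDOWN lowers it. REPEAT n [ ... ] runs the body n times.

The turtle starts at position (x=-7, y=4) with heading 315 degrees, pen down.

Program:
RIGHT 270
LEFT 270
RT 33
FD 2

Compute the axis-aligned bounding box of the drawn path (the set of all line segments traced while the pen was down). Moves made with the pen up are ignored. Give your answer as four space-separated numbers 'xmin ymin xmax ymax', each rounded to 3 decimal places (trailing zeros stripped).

Executing turtle program step by step:
Start: pos=(-7,4), heading=315, pen down
RT 270: heading 315 -> 45
LT 270: heading 45 -> 315
RT 33: heading 315 -> 282
FD 2: (-7,4) -> (-6.584,2.044) [heading=282, draw]
Final: pos=(-6.584,2.044), heading=282, 1 segment(s) drawn

Segment endpoints: x in {-7, -6.584}, y in {2.044, 4}
xmin=-7, ymin=2.044, xmax=-6.584, ymax=4

Answer: -7 2.044 -6.584 4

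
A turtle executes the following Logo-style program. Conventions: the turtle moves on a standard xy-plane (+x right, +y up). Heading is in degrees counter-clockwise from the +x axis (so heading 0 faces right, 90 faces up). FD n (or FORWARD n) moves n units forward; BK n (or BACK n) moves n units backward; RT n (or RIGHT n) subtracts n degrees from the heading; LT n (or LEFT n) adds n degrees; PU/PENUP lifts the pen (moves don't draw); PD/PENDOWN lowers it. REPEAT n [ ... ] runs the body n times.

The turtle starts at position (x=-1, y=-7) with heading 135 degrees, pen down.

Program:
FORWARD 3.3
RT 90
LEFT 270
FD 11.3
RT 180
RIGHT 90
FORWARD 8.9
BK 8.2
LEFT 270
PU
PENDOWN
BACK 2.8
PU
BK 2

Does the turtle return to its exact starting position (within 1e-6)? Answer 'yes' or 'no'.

Answer: no

Derivation:
Executing turtle program step by step:
Start: pos=(-1,-7), heading=135, pen down
FD 3.3: (-1,-7) -> (-3.333,-4.667) [heading=135, draw]
RT 90: heading 135 -> 45
LT 270: heading 45 -> 315
FD 11.3: (-3.333,-4.667) -> (4.657,-12.657) [heading=315, draw]
RT 180: heading 315 -> 135
RT 90: heading 135 -> 45
FD 8.9: (4.657,-12.657) -> (10.95,-6.364) [heading=45, draw]
BK 8.2: (10.95,-6.364) -> (5.152,-12.162) [heading=45, draw]
LT 270: heading 45 -> 315
PU: pen up
PD: pen down
BK 2.8: (5.152,-12.162) -> (3.172,-10.182) [heading=315, draw]
PU: pen up
BK 2: (3.172,-10.182) -> (1.758,-8.768) [heading=315, move]
Final: pos=(1.758,-8.768), heading=315, 5 segment(s) drawn

Start position: (-1, -7)
Final position: (1.758, -8.768)
Distance = 3.276; >= 1e-6 -> NOT closed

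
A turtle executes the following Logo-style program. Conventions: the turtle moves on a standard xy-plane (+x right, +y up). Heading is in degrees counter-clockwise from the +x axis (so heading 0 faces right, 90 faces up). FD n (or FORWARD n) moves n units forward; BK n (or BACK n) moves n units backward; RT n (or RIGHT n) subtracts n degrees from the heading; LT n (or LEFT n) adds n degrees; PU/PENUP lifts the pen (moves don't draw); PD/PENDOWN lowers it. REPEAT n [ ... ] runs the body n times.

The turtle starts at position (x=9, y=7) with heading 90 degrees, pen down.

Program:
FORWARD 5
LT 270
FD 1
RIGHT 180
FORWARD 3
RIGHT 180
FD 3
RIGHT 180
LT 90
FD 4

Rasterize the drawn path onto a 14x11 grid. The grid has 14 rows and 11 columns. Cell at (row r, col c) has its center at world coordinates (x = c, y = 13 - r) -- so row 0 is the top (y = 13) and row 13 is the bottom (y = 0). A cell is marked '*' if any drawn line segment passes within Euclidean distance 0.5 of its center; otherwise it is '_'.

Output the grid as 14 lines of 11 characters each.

Segment 0: (9,7) -> (9,12)
Segment 1: (9,12) -> (10,12)
Segment 2: (10,12) -> (7,12)
Segment 3: (7,12) -> (10,12)
Segment 4: (10,12) -> (10,8)

Answer: ___________
_______****
_________**
_________**
_________**
_________**
_________*_
___________
___________
___________
___________
___________
___________
___________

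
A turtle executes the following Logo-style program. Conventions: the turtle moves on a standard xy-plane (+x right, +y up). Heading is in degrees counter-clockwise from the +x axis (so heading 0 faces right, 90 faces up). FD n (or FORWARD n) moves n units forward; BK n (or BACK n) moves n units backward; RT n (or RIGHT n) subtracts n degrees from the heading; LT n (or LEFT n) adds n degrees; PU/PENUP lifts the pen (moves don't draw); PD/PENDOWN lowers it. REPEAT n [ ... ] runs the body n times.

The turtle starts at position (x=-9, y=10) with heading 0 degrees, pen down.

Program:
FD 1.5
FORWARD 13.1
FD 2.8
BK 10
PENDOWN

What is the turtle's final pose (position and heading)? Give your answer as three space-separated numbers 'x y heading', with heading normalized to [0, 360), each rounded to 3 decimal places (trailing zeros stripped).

Answer: -1.6 10 0

Derivation:
Executing turtle program step by step:
Start: pos=(-9,10), heading=0, pen down
FD 1.5: (-9,10) -> (-7.5,10) [heading=0, draw]
FD 13.1: (-7.5,10) -> (5.6,10) [heading=0, draw]
FD 2.8: (5.6,10) -> (8.4,10) [heading=0, draw]
BK 10: (8.4,10) -> (-1.6,10) [heading=0, draw]
PD: pen down
Final: pos=(-1.6,10), heading=0, 4 segment(s) drawn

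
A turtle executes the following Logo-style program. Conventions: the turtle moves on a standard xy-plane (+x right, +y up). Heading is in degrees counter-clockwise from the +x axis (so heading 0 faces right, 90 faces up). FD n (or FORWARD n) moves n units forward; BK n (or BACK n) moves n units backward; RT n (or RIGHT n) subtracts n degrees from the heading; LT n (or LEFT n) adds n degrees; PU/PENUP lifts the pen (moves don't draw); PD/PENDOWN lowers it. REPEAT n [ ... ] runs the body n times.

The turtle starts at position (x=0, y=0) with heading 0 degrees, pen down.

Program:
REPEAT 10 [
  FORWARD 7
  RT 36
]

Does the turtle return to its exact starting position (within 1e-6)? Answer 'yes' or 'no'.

Answer: yes

Derivation:
Executing turtle program step by step:
Start: pos=(0,0), heading=0, pen down
REPEAT 10 [
  -- iteration 1/10 --
  FD 7: (0,0) -> (7,0) [heading=0, draw]
  RT 36: heading 0 -> 324
  -- iteration 2/10 --
  FD 7: (7,0) -> (12.663,-4.114) [heading=324, draw]
  RT 36: heading 324 -> 288
  -- iteration 3/10 --
  FD 7: (12.663,-4.114) -> (14.826,-10.772) [heading=288, draw]
  RT 36: heading 288 -> 252
  -- iteration 4/10 --
  FD 7: (14.826,-10.772) -> (12.663,-17.429) [heading=252, draw]
  RT 36: heading 252 -> 216
  -- iteration 5/10 --
  FD 7: (12.663,-17.429) -> (7,-21.544) [heading=216, draw]
  RT 36: heading 216 -> 180
  -- iteration 6/10 --
  FD 7: (7,-21.544) -> (0,-21.544) [heading=180, draw]
  RT 36: heading 180 -> 144
  -- iteration 7/10 --
  FD 7: (0,-21.544) -> (-5.663,-17.429) [heading=144, draw]
  RT 36: heading 144 -> 108
  -- iteration 8/10 --
  FD 7: (-5.663,-17.429) -> (-7.826,-10.772) [heading=108, draw]
  RT 36: heading 108 -> 72
  -- iteration 9/10 --
  FD 7: (-7.826,-10.772) -> (-5.663,-4.114) [heading=72, draw]
  RT 36: heading 72 -> 36
  -- iteration 10/10 --
  FD 7: (-5.663,-4.114) -> (0,0) [heading=36, draw]
  RT 36: heading 36 -> 0
]
Final: pos=(0,0), heading=0, 10 segment(s) drawn

Start position: (0, 0)
Final position: (0, 0)
Distance = 0; < 1e-6 -> CLOSED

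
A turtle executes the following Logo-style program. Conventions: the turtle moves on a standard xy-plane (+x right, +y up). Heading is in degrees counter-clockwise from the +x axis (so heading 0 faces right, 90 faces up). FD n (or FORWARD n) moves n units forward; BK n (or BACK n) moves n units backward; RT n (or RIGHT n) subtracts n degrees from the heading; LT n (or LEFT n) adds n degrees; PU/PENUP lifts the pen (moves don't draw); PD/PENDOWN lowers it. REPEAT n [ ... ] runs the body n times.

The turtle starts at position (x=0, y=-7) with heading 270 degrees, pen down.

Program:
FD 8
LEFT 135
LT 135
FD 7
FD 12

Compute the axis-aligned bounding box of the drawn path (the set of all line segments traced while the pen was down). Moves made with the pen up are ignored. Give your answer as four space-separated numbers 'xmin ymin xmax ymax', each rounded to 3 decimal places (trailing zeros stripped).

Answer: -19 -15 0 -7

Derivation:
Executing turtle program step by step:
Start: pos=(0,-7), heading=270, pen down
FD 8: (0,-7) -> (0,-15) [heading=270, draw]
LT 135: heading 270 -> 45
LT 135: heading 45 -> 180
FD 7: (0,-15) -> (-7,-15) [heading=180, draw]
FD 12: (-7,-15) -> (-19,-15) [heading=180, draw]
Final: pos=(-19,-15), heading=180, 3 segment(s) drawn

Segment endpoints: x in {-19, -7, 0, 0}, y in {-15, -15, -15, -7}
xmin=-19, ymin=-15, xmax=0, ymax=-7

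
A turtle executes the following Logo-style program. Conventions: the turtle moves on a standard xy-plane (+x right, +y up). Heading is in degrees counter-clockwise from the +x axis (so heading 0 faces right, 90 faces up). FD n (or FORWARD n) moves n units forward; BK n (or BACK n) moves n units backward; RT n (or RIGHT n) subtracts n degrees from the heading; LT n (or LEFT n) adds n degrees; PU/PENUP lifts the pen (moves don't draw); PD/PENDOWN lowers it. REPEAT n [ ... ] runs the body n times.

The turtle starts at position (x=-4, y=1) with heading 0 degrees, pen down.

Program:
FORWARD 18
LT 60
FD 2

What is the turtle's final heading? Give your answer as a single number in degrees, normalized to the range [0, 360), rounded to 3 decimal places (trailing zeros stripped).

Answer: 60

Derivation:
Executing turtle program step by step:
Start: pos=(-4,1), heading=0, pen down
FD 18: (-4,1) -> (14,1) [heading=0, draw]
LT 60: heading 0 -> 60
FD 2: (14,1) -> (15,2.732) [heading=60, draw]
Final: pos=(15,2.732), heading=60, 2 segment(s) drawn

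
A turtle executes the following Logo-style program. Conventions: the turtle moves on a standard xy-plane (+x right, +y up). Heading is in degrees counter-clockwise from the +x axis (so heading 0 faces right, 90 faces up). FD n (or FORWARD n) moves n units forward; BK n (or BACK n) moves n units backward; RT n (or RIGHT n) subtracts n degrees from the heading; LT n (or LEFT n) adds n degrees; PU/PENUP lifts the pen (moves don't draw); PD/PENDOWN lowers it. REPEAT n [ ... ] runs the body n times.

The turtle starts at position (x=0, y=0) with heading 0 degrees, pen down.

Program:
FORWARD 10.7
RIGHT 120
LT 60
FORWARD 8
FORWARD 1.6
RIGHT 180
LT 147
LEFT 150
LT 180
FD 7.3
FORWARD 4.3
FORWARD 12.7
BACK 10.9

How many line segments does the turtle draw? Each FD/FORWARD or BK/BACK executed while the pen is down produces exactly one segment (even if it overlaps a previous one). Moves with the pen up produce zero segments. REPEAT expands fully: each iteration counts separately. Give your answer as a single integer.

Executing turtle program step by step:
Start: pos=(0,0), heading=0, pen down
FD 10.7: (0,0) -> (10.7,0) [heading=0, draw]
RT 120: heading 0 -> 240
LT 60: heading 240 -> 300
FD 8: (10.7,0) -> (14.7,-6.928) [heading=300, draw]
FD 1.6: (14.7,-6.928) -> (15.5,-8.314) [heading=300, draw]
RT 180: heading 300 -> 120
LT 147: heading 120 -> 267
LT 150: heading 267 -> 57
LT 180: heading 57 -> 237
FD 7.3: (15.5,-8.314) -> (11.524,-14.436) [heading=237, draw]
FD 4.3: (11.524,-14.436) -> (9.182,-18.042) [heading=237, draw]
FD 12.7: (9.182,-18.042) -> (2.265,-28.694) [heading=237, draw]
BK 10.9: (2.265,-28.694) -> (8.202,-19.552) [heading=237, draw]
Final: pos=(8.202,-19.552), heading=237, 7 segment(s) drawn
Segments drawn: 7

Answer: 7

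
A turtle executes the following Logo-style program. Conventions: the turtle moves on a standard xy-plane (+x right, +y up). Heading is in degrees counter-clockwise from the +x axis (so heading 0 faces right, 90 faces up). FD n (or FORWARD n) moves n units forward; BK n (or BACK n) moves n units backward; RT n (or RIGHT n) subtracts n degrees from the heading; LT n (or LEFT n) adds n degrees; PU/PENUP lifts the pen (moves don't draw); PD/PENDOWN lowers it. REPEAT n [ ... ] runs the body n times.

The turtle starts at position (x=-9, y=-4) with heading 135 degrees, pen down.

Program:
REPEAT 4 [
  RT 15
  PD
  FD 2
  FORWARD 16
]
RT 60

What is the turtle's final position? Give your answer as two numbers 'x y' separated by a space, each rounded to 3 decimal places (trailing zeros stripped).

Executing turtle program step by step:
Start: pos=(-9,-4), heading=135, pen down
REPEAT 4 [
  -- iteration 1/4 --
  RT 15: heading 135 -> 120
  PD: pen down
  FD 2: (-9,-4) -> (-10,-2.268) [heading=120, draw]
  FD 16: (-10,-2.268) -> (-18,11.588) [heading=120, draw]
  -- iteration 2/4 --
  RT 15: heading 120 -> 105
  PD: pen down
  FD 2: (-18,11.588) -> (-18.518,13.52) [heading=105, draw]
  FD 16: (-18.518,13.52) -> (-22.659,28.975) [heading=105, draw]
  -- iteration 3/4 --
  RT 15: heading 105 -> 90
  PD: pen down
  FD 2: (-22.659,28.975) -> (-22.659,30.975) [heading=90, draw]
  FD 16: (-22.659,30.975) -> (-22.659,46.975) [heading=90, draw]
  -- iteration 4/4 --
  RT 15: heading 90 -> 75
  PD: pen down
  FD 2: (-22.659,46.975) -> (-22.141,48.907) [heading=75, draw]
  FD 16: (-22.141,48.907) -> (-18,64.362) [heading=75, draw]
]
RT 60: heading 75 -> 15
Final: pos=(-18,64.362), heading=15, 8 segment(s) drawn

Answer: -18 64.362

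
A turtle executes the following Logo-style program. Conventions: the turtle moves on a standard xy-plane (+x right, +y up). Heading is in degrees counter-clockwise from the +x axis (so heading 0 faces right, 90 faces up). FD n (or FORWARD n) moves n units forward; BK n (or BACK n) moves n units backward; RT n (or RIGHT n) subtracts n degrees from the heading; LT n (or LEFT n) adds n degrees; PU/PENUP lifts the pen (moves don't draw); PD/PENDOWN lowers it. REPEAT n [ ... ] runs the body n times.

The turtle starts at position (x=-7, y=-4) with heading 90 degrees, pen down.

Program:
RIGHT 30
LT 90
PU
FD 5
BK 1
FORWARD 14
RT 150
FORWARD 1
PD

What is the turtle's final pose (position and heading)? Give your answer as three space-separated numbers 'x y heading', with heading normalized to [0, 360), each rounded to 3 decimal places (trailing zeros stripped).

Answer: -21.588 5 0

Derivation:
Executing turtle program step by step:
Start: pos=(-7,-4), heading=90, pen down
RT 30: heading 90 -> 60
LT 90: heading 60 -> 150
PU: pen up
FD 5: (-7,-4) -> (-11.33,-1.5) [heading=150, move]
BK 1: (-11.33,-1.5) -> (-10.464,-2) [heading=150, move]
FD 14: (-10.464,-2) -> (-22.588,5) [heading=150, move]
RT 150: heading 150 -> 0
FD 1: (-22.588,5) -> (-21.588,5) [heading=0, move]
PD: pen down
Final: pos=(-21.588,5), heading=0, 0 segment(s) drawn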